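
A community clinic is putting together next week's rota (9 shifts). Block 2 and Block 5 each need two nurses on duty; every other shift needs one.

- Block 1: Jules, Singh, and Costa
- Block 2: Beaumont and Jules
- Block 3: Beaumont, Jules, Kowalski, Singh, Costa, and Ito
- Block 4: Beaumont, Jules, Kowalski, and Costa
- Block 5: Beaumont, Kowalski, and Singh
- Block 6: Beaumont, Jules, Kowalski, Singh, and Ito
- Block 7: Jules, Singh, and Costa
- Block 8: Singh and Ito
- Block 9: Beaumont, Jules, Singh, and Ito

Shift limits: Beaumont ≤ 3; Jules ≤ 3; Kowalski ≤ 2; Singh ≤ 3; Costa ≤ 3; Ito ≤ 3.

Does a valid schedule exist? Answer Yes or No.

Block 2 can only be covered by Beaumont and Jules, so that assignment is forced.
One valid schedule: Block 1→Jules, Block 2→Beaumont+Jules, Block 3→Singh, Block 4→Beaumont, Block 5→Beaumont+Kowalski, Block 6→Kowalski, Block 7→Jules, Block 8→Singh, Block 9→Singh.
Loads: Beaumont 3/3, Jules 3/3, Kowalski 2/2, Singh 3/3, Costa 0/3, Ito 0/3 — all within limits.

Yes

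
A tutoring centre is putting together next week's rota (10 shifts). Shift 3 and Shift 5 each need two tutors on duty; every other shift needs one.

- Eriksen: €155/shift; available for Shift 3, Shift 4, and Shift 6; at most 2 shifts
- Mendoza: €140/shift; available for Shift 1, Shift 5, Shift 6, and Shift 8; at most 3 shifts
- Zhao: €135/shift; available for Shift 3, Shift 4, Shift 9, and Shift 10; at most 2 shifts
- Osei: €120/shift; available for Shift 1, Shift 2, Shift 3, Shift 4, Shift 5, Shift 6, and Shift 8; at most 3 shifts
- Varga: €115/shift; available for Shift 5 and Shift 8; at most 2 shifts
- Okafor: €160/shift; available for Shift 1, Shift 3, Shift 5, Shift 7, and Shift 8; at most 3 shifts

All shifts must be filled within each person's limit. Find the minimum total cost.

Shift 2 can only be covered by Osei, so that assignment is forced.
Shift 7 can only be covered by Okafor, so that assignment is forced.
Shift 9 can only be covered by Zhao, so that assignment is forced.
Picking the cheapest available tutor for each shift independently would cost €1515, but that ignores the shift limits.
An optimal schedule: Shift 1→Mendoza, Shift 2→Osei, Shift 3→Osei+Eriksen, Shift 4→Osei, Shift 5→Varga+Mendoza, Shift 6→Mendoza, Shift 7→Okafor, Shift 8→Varga, Shift 9→Zhao, Shift 10→Zhao.
Total: 140 + 120 + 120 + 155 + 120 + 115 + 140 + 140 + 160 + 115 + 135 + 135 = €1595.

€1595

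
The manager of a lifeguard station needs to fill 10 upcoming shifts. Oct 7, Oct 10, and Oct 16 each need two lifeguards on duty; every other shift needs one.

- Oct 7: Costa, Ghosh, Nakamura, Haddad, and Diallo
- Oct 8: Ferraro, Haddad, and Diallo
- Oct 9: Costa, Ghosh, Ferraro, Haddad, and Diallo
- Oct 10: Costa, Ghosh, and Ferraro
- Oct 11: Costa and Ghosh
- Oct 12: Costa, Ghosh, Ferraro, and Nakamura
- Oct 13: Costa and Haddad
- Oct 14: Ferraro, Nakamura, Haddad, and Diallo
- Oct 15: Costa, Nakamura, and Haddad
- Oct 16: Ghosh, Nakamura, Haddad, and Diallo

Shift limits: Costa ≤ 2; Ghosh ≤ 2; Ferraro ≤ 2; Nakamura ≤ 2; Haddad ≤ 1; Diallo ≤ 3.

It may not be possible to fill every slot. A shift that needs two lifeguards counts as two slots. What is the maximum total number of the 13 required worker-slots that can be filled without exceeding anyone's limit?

Total capacity across all lifeguards is 2+2+2+2+1+3 = 12, and 13 slots are needed, so at most 12 can be filled.
An assignment achieving 12: Oct 7→Diallo, Oct 8→Ferraro, Oct 9→Diallo, Oct 10→Ghosh+Ferraro, Oct 11→Costa, Oct 12→Ghosh, Oct 13→Costa, Oct 14→Nakamura, Oct 15→Nakamura, Oct 16→Haddad+Diallo.
Loads: Costa 2/2, Ghosh 2/2, Ferraro 2/2, Nakamura 2/2, Haddad 1/1, Diallo 3/3.

12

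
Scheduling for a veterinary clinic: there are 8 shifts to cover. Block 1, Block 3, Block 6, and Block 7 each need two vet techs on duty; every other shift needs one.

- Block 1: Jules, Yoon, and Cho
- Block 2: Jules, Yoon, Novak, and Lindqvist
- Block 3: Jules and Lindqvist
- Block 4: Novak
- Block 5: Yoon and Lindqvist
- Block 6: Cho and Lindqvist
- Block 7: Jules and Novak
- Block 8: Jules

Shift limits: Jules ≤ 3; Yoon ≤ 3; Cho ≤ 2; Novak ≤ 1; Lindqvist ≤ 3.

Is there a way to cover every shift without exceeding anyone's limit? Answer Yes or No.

Total capacity is 12 and 12 slots are needed, so capacity alone doesn't rule it out.
Shifts {Block 4, Block 7} need 3 worker-slots in total, but the vet techs available for any of those shifts (Jules and Novak) can supply at most 2 among them. So no valid schedule exists.

No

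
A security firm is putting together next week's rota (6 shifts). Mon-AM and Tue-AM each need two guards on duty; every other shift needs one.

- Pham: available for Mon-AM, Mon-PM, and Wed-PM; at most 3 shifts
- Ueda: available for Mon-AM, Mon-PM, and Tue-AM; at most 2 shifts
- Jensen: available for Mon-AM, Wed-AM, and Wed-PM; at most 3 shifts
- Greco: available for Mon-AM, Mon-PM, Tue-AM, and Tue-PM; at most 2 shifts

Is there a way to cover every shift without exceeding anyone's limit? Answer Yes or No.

Yes

Tue-AM can only be covered by Ueda and Greco, so that assignment is forced.
Tue-PM can only be covered by Greco, so that assignment is forced.
Wed-AM can only be covered by Jensen, so that assignment is forced.
One valid schedule: Mon-AM→Pham+Ueda, Mon-PM→Pham, Tue-AM→Ueda+Greco, Tue-PM→Greco, Wed-AM→Jensen, Wed-PM→Pham.
Loads: Pham 3/3, Ueda 2/2, Jensen 1/3, Greco 2/2 — all within limits.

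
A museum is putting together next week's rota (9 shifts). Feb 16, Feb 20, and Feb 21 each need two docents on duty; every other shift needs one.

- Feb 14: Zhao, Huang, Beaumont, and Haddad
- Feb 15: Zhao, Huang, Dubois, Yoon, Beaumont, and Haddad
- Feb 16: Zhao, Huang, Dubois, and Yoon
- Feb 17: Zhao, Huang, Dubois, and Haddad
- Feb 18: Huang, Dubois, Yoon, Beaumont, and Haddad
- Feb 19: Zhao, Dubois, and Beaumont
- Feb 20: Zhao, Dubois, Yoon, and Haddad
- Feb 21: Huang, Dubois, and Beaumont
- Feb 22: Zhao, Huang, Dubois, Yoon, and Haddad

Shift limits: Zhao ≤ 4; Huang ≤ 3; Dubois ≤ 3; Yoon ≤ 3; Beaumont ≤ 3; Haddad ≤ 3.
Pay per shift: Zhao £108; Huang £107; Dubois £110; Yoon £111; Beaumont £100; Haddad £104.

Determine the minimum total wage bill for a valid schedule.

£1257

Picking the cheapest available docent for each shift independently would cost £1242, but that ignores the shift limits.
An optimal schedule: Feb 14→Beaumont, Feb 15→Zhao, Feb 16→Huang+Zhao, Feb 17→Haddad, Feb 18→Haddad, Feb 19→Beaumont, Feb 20→Haddad+Zhao, Feb 21→Beaumont+Huang, Feb 22→Huang.
Total: 100 + 108 + 107 + 108 + 104 + 104 + 100 + 104 + 108 + 100 + 107 + 107 = £1257.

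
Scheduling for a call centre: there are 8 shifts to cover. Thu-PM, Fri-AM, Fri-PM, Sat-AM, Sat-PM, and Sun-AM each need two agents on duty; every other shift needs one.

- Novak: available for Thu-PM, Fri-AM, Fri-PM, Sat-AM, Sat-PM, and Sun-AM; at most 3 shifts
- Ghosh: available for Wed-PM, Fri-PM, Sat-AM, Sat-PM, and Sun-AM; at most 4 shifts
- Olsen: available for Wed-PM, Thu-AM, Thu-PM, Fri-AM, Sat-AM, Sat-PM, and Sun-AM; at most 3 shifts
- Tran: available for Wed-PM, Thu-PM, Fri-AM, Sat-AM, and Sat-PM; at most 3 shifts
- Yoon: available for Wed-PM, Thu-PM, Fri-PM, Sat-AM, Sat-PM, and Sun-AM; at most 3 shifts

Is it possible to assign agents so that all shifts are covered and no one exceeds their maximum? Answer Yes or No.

Yes

Thu-AM can only be covered by Olsen, so that assignment is forced.
One valid schedule: Wed-PM→Ghosh, Thu-AM→Olsen, Thu-PM→Novak+Olsen, Fri-AM→Novak+Olsen, Fri-PM→Novak+Ghosh, Sat-AM→Ghosh+Tran, Sat-PM→Tran+Yoon, Sun-AM→Ghosh+Yoon.
Loads: Novak 3/3, Ghosh 4/4, Olsen 3/3, Tran 2/3, Yoon 2/3 — all within limits.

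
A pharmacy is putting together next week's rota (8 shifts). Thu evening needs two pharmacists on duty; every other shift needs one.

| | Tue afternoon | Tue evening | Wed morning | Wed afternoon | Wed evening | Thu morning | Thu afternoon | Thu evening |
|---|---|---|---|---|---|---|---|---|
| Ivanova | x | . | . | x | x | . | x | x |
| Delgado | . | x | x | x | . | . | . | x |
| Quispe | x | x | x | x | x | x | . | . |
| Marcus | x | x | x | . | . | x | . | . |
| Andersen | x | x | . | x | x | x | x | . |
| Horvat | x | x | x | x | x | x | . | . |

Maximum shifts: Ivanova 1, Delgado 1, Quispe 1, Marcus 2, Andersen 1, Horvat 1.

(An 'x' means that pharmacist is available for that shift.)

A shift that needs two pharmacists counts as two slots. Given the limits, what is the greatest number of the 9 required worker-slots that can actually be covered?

Total capacity across all pharmacists is 1+1+1+2+1+1 = 7, and 9 slots are needed, so at most 7 can be filled.
An assignment achieving 7: Tue afternoon→Marcus, Tue evening→Horvat, Wed morning→Quispe, Wed evening→Andersen, Thu morning→Marcus, Thu afternoon→Ivanova, Thu evening→Delgado.
Loads: Ivanova 1/1, Delgado 1/1, Quispe 1/1, Marcus 2/2, Andersen 1/1, Horvat 1/1.

7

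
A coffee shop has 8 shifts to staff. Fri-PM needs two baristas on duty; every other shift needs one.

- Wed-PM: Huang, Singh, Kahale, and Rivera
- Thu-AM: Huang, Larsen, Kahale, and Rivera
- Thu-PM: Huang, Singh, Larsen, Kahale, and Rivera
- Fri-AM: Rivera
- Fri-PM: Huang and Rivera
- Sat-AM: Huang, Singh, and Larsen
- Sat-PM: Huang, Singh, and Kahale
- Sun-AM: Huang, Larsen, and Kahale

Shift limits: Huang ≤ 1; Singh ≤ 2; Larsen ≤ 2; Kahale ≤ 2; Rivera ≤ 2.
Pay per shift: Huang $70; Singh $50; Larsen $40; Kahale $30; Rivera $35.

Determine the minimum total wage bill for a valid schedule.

$380

Fri-AM can only be covered by Rivera, so that assignment is forced.
Fri-PM can only be covered by Huang and Rivera, so that assignment is forced.
Picking the cheapest available barista for each shift independently would cost $330, but that ignores the shift limits.
An optimal schedule: Wed-PM→Kahale, Thu-AM→Larsen, Thu-PM→Kahale, Fri-AM→Rivera, Fri-PM→Huang+Rivera, Sat-AM→Singh, Sat-PM→Singh, Sun-AM→Larsen.
Total: 30 + 40 + 30 + 35 + 70 + 35 + 50 + 50 + 40 = $380.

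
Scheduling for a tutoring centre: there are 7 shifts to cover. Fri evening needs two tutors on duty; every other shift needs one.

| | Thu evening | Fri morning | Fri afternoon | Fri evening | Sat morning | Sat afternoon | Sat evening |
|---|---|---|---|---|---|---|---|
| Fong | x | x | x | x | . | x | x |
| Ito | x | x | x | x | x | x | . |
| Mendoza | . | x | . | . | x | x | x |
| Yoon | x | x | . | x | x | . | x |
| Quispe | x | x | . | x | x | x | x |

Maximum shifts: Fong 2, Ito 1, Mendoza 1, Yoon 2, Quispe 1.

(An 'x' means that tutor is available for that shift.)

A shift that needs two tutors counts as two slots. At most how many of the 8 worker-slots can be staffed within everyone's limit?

7

Total capacity across all tutors is 2+1+1+2+1 = 7, and 8 slots are needed, so at most 7 can be filled.
An assignment achieving 7: Thu evening→Fong, Fri afternoon→Fong, Fri evening→Ito+Yoon, Sat morning→Mendoza, Sat afternoon→Quispe, Sat evening→Yoon.
Loads: Fong 2/2, Ito 1/1, Mendoza 1/1, Yoon 2/2, Quispe 1/1.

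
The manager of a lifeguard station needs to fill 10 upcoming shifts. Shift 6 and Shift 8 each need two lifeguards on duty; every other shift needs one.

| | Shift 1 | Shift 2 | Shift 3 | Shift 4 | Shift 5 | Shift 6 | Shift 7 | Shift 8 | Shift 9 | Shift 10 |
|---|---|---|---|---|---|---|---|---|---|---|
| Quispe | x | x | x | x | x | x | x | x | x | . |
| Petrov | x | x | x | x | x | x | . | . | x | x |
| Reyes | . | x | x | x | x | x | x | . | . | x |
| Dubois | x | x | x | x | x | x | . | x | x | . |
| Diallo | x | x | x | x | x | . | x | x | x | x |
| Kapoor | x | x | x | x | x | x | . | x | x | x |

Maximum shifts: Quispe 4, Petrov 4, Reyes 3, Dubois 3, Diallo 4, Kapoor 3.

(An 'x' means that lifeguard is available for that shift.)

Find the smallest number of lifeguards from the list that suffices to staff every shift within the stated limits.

12 slots to fill and no one can take more than 4, so at least ⌈12/4⌉ = 3 lifeguards are needed.
Quispe, Petrov, and Diallo alone can cover everything: Shift 1→Quispe, Shift 2→Petrov, Shift 3→Petrov, Shift 4→Diallo, Shift 5→Diallo, Shift 6→Quispe+Petrov, Shift 7→Quispe, Shift 8→Quispe+Diallo, Shift 9→Diallo, Shift 10→Petrov.

3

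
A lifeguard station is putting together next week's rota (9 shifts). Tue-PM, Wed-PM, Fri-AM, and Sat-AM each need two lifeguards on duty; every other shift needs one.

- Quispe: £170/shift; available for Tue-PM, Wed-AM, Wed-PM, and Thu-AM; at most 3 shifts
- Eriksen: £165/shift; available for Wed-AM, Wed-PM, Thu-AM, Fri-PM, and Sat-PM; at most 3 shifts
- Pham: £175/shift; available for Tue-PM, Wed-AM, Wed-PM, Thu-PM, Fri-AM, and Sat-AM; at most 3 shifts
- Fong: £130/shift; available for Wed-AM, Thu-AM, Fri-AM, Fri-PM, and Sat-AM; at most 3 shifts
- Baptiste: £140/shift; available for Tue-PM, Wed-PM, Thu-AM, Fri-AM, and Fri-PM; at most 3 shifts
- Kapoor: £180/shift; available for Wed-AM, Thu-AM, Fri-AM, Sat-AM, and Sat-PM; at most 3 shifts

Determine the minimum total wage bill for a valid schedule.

£1995

Thu-PM can only be covered by Pham, so that assignment is forced.
Picking the cheapest available lifeguard for each shift independently would cost £1920, but that ignores the shift limits.
An optimal schedule: Tue-PM→Baptiste+Quispe, Wed-AM→Eriksen, Wed-PM→Eriksen+Quispe, Thu-AM→Baptiste, Thu-PM→Pham, Fri-AM→Fong+Baptiste, Fri-PM→Fong, Sat-AM→Fong+Pham, Sat-PM→Eriksen.
Total: 140 + 170 + 165 + 165 + 170 + 140 + 175 + 130 + 140 + 130 + 130 + 175 + 165 = £1995.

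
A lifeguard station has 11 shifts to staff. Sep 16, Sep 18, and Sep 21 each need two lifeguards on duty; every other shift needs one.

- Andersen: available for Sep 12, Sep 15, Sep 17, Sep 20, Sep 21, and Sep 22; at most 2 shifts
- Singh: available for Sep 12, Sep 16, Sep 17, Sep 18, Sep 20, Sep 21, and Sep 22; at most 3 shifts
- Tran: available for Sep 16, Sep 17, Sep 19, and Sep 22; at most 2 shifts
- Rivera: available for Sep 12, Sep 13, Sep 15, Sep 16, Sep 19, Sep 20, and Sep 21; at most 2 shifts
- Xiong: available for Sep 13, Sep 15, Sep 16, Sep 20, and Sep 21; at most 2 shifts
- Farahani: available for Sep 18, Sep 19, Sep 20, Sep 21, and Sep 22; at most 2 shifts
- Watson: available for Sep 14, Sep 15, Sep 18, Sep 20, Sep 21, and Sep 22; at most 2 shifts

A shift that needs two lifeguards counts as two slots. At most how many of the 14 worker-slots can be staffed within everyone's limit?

Total capacity across all lifeguards is 2+3+2+2+2+2+2 = 15, and 14 slots are needed, so at most 14 can be filled.
An assignment achieving 14: Sep 12→Andersen, Sep 13→Rivera, Sep 14→Watson, Sep 15→Rivera, Sep 16→Singh+Tran, Sep 17→Andersen, Sep 18→Singh+Farahani, Sep 19→Tran, Sep 20→Xiong, Sep 21→Xiong+Farahani, Sep 22→Singh.
Loads: Andersen 2/2, Singh 3/3, Tran 2/2, Rivera 2/2, Xiong 2/2, Farahani 2/2, Watson 1/2.

14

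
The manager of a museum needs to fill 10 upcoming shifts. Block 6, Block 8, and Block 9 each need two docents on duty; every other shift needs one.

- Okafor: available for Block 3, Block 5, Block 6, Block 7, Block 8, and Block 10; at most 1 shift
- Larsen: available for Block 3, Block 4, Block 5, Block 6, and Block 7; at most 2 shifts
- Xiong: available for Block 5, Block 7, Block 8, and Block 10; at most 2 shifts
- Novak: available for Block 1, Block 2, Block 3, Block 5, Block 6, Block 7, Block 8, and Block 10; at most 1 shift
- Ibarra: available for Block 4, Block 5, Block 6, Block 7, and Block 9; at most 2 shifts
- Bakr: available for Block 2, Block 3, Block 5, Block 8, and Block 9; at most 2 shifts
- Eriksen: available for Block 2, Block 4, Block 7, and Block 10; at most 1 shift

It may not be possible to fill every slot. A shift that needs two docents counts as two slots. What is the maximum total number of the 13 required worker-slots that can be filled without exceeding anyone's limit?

11

Total capacity across all docents is 1+2+2+1+2+2+1 = 11, and 13 slots are needed, so at most 11 can be filled.
An assignment achieving 11: Block 1→Novak, Block 2→Bakr, Block 3→Okafor, Block 4→Larsen, Block 6→Larsen+Ibarra, Block 7→Eriksen, Block 8→Xiong, Block 9→Ibarra+Bakr, Block 10→Xiong.
Loads: Okafor 1/1, Larsen 2/2, Xiong 2/2, Novak 1/1, Ibarra 2/2, Bakr 2/2, Eriksen 1/1.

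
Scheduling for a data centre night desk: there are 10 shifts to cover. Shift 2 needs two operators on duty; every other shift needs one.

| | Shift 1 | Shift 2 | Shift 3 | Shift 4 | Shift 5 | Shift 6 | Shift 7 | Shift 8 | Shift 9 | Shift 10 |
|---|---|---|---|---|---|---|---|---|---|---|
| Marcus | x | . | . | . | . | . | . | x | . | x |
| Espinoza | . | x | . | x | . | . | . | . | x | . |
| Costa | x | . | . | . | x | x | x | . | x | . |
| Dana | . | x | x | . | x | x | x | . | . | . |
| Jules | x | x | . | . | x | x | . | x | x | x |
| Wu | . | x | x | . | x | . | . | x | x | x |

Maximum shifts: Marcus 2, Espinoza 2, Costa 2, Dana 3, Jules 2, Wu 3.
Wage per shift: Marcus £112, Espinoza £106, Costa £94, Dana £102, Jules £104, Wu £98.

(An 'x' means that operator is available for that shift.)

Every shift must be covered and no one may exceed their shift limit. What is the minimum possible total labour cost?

£1102

Shift 4 can only be covered by Espinoza, so that assignment is forced.
Picking the cheapest available operator for each shift independently would cost £1070, but that ignores the shift limits.
An optimal schedule: Shift 1→Costa, Shift 2→Dana+Jules, Shift 3→Wu, Shift 4→Espinoza, Shift 5→Dana, Shift 6→Dana, Shift 7→Costa, Shift 8→Wu, Shift 9→Jules, Shift 10→Wu.
Total: 94 + 102 + 104 + 98 + 106 + 102 + 102 + 94 + 98 + 104 + 98 = £1102.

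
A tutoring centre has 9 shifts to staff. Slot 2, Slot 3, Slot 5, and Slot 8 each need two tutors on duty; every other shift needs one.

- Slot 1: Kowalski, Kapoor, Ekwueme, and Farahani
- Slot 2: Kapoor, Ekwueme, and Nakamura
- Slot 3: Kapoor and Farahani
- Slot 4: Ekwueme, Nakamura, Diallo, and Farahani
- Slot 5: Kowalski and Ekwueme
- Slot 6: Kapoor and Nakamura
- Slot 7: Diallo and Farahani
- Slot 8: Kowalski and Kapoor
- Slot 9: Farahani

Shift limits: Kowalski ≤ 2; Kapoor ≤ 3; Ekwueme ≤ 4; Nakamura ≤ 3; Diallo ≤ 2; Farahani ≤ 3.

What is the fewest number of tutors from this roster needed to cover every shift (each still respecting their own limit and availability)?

5

13 slots to fill and no one can take more than 4, so at least ⌈13/4⌉ = 4 tutors are needed.
No set of 4 tutors can cover every shift (each such set leaves at least one shift with no one available or exceeds a cap).
Kowalski, Kapoor, Ekwueme, Nakamura, and Farahani alone can cover everything: Slot 1→Ekwueme, Slot 2→Ekwueme+Nakamura, Slot 3→Kapoor+Farahani, Slot 4→Ekwueme, Slot 5→Kowalski+Ekwueme, Slot 6→Kapoor, Slot 7→Farahani, Slot 8→Kowalski+Kapoor, Slot 9→Farahani.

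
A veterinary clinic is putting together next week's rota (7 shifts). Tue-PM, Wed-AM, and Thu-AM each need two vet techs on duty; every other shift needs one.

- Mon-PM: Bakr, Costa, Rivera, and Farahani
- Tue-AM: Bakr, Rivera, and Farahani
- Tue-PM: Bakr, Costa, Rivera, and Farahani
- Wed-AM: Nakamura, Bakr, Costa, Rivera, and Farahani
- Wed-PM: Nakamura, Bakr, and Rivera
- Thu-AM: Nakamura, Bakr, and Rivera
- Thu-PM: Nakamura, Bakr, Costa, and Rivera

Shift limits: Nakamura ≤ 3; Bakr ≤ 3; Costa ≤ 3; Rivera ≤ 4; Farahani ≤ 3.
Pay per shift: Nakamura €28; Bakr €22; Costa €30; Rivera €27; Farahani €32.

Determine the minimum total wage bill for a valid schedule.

Picking the cheapest available vet tech for each shift independently would cost €235, but that ignores the shift limits.
An optimal schedule: Mon-PM→Rivera, Tue-AM→Bakr, Tue-PM→Bakr+Rivera, Wed-AM→Rivera+Nakamura, Wed-PM→Bakr, Thu-AM→Rivera+Nakamura, Thu-PM→Nakamura.
Total: 27 + 22 + 22 + 27 + 27 + 28 + 22 + 27 + 28 + 28 = €258.

€258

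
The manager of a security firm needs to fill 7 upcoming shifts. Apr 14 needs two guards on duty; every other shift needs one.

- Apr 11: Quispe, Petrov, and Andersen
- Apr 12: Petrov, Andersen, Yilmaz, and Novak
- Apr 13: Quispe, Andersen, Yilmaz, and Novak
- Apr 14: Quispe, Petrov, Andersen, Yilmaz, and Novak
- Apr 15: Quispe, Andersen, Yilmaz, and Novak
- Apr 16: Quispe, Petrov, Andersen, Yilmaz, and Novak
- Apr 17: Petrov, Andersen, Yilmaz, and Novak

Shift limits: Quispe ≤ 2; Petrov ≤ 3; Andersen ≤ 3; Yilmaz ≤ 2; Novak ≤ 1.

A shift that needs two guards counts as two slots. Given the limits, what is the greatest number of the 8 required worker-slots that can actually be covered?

Total capacity across all guards is 2+3+3+2+1 = 11, and 8 slots are needed, so at most 8 can be filled.
An assignment achieving 8: Apr 11→Quispe, Apr 12→Petrov, Apr 13→Quispe, Apr 14→Petrov+Andersen, Apr 15→Andersen, Apr 16→Andersen, Apr 17→Petrov.
Loads: Quispe 2/2, Petrov 3/3, Andersen 3/3, Yilmaz 0/2, Novak 0/1.

8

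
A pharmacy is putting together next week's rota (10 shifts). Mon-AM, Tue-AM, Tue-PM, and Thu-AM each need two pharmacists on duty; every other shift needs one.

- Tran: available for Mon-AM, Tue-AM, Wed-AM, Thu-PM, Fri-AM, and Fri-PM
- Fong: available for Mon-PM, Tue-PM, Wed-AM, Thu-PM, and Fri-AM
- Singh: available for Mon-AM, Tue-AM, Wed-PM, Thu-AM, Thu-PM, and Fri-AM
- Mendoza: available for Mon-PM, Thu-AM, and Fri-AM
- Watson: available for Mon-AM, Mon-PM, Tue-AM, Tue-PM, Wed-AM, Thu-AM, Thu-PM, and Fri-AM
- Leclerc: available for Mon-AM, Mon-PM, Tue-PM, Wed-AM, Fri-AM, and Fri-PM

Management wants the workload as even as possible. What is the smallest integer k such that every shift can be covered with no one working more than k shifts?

With 6 pharmacists and 14 worker-slots to fill, someone must work at least ⌈14/6⌉ = 3 shifts, so k ≥ 3.
k = 3 works: Mon-AM→Watson+Leclerc, Mon-PM→Fong, Tue-AM→Tran+Singh, Tue-PM→Fong+Watson, Wed-AM→Tran, Wed-PM→Singh, Thu-AM→Singh+Mendoza, Thu-PM→Fong, Fri-AM→Mendoza, Fri-PM→Tran.
Loads: Tran 3, Fong 3, Singh 3, Mendoza 2, Watson 2, Leclerc 1 — all ≤ 3.

3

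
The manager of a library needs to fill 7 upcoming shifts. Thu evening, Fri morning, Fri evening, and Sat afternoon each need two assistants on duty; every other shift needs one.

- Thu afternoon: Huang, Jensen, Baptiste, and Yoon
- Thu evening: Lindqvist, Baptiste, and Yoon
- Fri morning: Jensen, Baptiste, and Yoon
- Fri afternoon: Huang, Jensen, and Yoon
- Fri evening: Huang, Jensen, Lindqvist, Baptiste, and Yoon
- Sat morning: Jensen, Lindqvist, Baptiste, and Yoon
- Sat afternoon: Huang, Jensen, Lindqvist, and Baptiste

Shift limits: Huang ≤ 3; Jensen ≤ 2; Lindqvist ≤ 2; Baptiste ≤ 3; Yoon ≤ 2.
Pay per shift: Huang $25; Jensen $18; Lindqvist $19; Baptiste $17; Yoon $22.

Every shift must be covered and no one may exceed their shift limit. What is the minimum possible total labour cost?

$219

Picking the cheapest available assistant for each shift independently would cost $193, but that ignores the shift limits.
An optimal schedule: Thu afternoon→Baptiste, Thu evening→Baptiste+Lindqvist, Fri morning→Baptiste+Jensen, Fri afternoon→Jensen, Fri evening→Yoon+Huang, Sat morning→Yoon, Sat afternoon→Lindqvist+Huang.
Total: 17 + 17 + 19 + 17 + 18 + 18 + 22 + 25 + 22 + 19 + 25 = $219.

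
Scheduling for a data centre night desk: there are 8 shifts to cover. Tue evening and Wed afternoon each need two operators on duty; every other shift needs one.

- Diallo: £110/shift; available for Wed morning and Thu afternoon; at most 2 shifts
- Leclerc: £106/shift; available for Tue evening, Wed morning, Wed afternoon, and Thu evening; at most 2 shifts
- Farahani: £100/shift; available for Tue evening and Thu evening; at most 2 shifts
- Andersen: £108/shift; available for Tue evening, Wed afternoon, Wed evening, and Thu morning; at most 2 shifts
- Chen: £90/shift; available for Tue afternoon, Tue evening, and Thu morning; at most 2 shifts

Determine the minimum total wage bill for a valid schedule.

£1028

Tue afternoon can only be covered by Chen, so that assignment is forced.
Wed afternoon can only be covered by Leclerc and Andersen, so that assignment is forced.
Wed evening can only be covered by Andersen, so that assignment is forced.
Picking the cheapest available operator for each shift independently would cost £1008, but that ignores the shift limits.
An optimal schedule: Tue afternoon→Chen, Tue evening→Leclerc+Farahani, Wed morning→Diallo, Wed afternoon→Leclerc+Andersen, Wed evening→Andersen, Thu morning→Chen, Thu afternoon→Diallo, Thu evening→Farahani.
Total: 90 + 106 + 100 + 110 + 106 + 108 + 108 + 90 + 110 + 100 = £1028.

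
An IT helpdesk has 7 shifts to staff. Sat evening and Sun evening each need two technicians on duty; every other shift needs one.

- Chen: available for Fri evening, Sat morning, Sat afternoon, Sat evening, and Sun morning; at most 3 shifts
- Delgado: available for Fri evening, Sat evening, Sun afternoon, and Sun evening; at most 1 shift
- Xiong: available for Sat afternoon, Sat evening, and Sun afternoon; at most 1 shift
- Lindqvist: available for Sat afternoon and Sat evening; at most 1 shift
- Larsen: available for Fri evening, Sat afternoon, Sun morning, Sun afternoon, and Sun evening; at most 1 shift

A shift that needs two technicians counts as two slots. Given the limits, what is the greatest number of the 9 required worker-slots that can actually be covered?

Total capacity across all technicians is 3+1+1+1+1 = 7, and 9 slots are needed, so at most 7 can be filled.
An assignment achieving 7: Fri evening→Chen, Sat morning→Chen, Sat afternoon→Lindqvist, Sun morning→Chen, Sun afternoon→Xiong, Sun evening→Delgado+Larsen.
Loads: Chen 3/3, Delgado 1/1, Xiong 1/1, Lindqvist 1/1, Larsen 1/1.

7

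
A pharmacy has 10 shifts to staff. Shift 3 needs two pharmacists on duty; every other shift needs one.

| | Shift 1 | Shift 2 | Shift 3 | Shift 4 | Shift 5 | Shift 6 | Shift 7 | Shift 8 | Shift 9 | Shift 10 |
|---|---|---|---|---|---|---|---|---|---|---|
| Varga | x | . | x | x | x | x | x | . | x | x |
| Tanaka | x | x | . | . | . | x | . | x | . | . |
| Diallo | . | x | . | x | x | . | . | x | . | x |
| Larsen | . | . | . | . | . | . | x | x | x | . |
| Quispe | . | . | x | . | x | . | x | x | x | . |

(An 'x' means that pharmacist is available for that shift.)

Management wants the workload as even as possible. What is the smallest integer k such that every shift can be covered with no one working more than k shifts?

3

With 5 pharmacists and 11 worker-slots to fill, someone must work at least ⌈11/5⌉ = 3 shifts, so k ≥ 3.
k = 3 works: Shift 1→Varga, Shift 2→Tanaka, Shift 3→Varga+Quispe, Shift 4→Varga, Shift 5→Diallo, Shift 6→Tanaka, Shift 7→Larsen, Shift 8→Tanaka, Shift 9→Larsen, Shift 10→Diallo.
Loads: Varga 3, Tanaka 3, Diallo 2, Larsen 2, Quispe 1 — all ≤ 3.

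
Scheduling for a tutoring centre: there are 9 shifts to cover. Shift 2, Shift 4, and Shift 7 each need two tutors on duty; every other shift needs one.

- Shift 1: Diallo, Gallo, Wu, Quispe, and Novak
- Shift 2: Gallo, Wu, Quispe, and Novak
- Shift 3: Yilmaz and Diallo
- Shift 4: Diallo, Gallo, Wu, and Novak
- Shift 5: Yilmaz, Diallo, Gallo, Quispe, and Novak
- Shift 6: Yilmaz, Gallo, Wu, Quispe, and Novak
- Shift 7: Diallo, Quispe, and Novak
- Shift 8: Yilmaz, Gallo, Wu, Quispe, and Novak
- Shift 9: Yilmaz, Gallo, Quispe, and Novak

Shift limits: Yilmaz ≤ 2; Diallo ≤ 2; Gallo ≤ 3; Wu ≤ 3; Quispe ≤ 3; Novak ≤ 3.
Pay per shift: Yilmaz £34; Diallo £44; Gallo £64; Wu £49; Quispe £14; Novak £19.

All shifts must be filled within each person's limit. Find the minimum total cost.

£353

Picking the cheapest available tutor for each shift independently would cost £233, but that ignores the shift limits.
An optimal schedule: Shift 1→Quispe, Shift 2→Novak+Wu, Shift 3→Yilmaz, Shift 4→Diallo+Wu, Shift 5→Diallo, Shift 6→Novak, Shift 7→Quispe+Novak, Shift 8→Yilmaz, Shift 9→Quispe.
Total: 14 + 19 + 49 + 34 + 44 + 49 + 44 + 19 + 14 + 19 + 34 + 14 = £353.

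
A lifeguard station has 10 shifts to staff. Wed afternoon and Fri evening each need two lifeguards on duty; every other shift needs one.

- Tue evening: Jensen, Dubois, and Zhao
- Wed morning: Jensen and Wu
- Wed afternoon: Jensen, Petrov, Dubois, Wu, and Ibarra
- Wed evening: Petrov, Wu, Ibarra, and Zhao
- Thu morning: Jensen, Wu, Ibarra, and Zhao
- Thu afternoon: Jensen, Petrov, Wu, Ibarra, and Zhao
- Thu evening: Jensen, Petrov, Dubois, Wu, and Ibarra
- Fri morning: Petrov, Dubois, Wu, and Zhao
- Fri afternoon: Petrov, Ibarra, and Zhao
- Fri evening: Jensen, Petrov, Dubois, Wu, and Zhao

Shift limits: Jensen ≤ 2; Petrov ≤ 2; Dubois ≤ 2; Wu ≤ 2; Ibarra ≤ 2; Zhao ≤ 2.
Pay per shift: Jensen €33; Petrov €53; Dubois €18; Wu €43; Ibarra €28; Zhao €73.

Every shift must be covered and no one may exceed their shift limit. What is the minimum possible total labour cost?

€496

Picking the cheapest available lifeguard for each shift independently would cost €296, but that ignores the shift limits.
An optimal schedule: Tue evening→Jensen, Wed morning→Jensen, Wed afternoon→Dubois+Ibarra, Wed evening→Petrov, Thu morning→Wu, Thu afternoon→Zhao, Thu evening→Ibarra, Fri morning→Dubois, Fri afternoon→Petrov, Fri evening→Wu+Zhao.
Total: 33 + 33 + 18 + 28 + 53 + 43 + 73 + 28 + 18 + 53 + 43 + 73 = €496.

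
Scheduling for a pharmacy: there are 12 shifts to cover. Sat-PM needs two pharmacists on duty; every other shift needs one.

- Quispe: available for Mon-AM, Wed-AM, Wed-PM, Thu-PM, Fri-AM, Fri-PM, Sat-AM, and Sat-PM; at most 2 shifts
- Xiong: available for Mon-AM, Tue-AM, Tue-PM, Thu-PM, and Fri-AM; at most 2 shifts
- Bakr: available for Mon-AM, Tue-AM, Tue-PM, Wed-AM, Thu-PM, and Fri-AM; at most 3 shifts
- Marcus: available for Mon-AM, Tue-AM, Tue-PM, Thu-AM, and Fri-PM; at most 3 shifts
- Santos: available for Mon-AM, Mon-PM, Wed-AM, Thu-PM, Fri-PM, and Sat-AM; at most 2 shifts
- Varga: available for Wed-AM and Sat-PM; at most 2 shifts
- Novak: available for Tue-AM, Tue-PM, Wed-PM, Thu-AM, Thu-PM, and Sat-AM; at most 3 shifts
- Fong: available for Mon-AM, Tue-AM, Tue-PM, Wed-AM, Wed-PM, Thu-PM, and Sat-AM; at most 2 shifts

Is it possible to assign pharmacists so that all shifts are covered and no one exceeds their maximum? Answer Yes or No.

Mon-PM can only be covered by Santos, so that assignment is forced.
Sat-PM can only be covered by Quispe and Varga, so that assignment is forced.
One valid schedule: Mon-AM→Bakr, Mon-PM→Santos, Tue-AM→Xiong, Tue-PM→Bakr, Wed-AM→Bakr, Wed-PM→Quispe, Thu-AM→Marcus, Thu-PM→Novak, Fri-AM→Xiong, Fri-PM→Marcus, Sat-AM→Santos, Sat-PM→Quispe+Varga.
Loads: Quispe 2/2, Xiong 2/2, Bakr 3/3, Marcus 2/3, Santos 2/2, Varga 1/2, Novak 1/3, Fong 0/2 — all within limits.

Yes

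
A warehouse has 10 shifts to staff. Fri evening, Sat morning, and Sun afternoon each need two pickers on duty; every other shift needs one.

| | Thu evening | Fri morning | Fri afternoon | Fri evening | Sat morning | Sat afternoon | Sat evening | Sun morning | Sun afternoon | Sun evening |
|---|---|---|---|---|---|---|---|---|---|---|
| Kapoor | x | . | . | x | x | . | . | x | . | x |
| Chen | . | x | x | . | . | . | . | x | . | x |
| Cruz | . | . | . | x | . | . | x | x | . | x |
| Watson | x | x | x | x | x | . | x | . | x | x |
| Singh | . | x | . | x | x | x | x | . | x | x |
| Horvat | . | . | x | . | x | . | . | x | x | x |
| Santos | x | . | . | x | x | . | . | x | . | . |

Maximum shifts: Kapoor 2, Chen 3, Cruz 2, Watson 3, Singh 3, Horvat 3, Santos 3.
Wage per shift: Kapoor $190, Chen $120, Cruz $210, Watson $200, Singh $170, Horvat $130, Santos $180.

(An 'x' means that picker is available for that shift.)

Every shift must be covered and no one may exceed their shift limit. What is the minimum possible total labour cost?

Sat afternoon can only be covered by Singh, so that assignment is forced.
Picking the cheapest available picker for each shift independently would cost $1950, but that ignores the shift limits.
An optimal schedule: Thu evening→Santos, Fri morning→Chen, Fri afternoon→Chen, Fri evening→Santos+Kapoor, Sat morning→Horvat+Santos, Sat afternoon→Singh, Sat evening→Singh, Sun morning→Chen, Sun afternoon→Horvat+Singh, Sun evening→Horvat.
Total: 180 + 120 + 120 + 180 + 190 + 130 + 180 + 170 + 170 + 120 + 130 + 170 + 130 = $1990.

$1990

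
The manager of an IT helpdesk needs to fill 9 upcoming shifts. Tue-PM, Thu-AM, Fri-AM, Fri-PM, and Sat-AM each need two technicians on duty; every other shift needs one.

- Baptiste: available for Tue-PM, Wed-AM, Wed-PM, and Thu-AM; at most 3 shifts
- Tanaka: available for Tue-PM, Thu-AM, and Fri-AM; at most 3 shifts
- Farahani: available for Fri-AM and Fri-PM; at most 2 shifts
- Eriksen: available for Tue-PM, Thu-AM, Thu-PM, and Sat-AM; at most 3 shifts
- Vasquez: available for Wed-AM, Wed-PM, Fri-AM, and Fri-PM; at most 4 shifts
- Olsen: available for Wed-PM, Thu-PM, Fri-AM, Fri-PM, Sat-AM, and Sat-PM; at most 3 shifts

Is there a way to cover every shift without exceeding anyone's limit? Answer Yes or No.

Yes

Sat-AM can only be covered by Eriksen and Olsen, so that assignment is forced.
Sat-PM can only be covered by Olsen, so that assignment is forced.
One valid schedule: Tue-PM→Baptiste+Tanaka, Wed-AM→Baptiste, Wed-PM→Baptiste, Thu-AM→Tanaka+Eriksen, Thu-PM→Eriksen, Fri-AM→Tanaka+Farahani, Fri-PM→Farahani+Vasquez, Sat-AM→Eriksen+Olsen, Sat-PM→Olsen.
Loads: Baptiste 3/3, Tanaka 3/3, Farahani 2/2, Eriksen 3/3, Vasquez 1/4, Olsen 2/3 — all within limits.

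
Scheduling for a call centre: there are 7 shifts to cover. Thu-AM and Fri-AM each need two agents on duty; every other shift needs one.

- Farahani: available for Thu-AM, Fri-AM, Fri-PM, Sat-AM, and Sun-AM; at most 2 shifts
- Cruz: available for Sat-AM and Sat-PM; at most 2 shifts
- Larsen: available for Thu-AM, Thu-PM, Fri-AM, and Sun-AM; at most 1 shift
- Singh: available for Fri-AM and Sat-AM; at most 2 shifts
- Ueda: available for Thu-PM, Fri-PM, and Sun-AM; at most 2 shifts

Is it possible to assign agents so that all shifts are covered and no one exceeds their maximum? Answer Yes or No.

Total capacity is 9 and 9 slots are needed, so capacity alone doesn't rule it out.
Shifts {Thu-AM, Thu-PM, Fri-AM, Fri-PM, Sun-AM} need 7 worker-slots in total, but the agents available for any of those shifts (Farahani, Larsen, Singh, and Ueda) can supply at most 6 among them. So no valid schedule exists.

No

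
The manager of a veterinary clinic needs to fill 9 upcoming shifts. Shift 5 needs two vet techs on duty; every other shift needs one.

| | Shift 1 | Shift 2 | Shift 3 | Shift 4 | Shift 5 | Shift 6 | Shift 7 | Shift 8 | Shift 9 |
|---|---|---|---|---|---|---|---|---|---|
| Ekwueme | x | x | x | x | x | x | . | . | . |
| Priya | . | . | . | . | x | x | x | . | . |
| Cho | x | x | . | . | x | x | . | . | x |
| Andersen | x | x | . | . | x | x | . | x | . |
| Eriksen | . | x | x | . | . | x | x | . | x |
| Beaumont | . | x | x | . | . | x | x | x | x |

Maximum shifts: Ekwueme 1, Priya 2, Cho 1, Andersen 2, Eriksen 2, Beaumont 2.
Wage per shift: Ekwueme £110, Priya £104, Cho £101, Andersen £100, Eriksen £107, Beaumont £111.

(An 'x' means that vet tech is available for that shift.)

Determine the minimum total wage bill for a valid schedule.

£1055

Shift 4 can only be covered by Ekwueme, so that assignment is forced.
Picking the cheapest available vet tech for each shift independently would cost £1023, but that ignores the shift limits.
An optimal schedule: Shift 1→Cho, Shift 2→Beaumont, Shift 3→Eriksen, Shift 4→Ekwueme, Shift 5→Priya+Andersen, Shift 6→Beaumont, Shift 7→Priya, Shift 8→Andersen, Shift 9→Eriksen.
Total: 101 + 111 + 107 + 110 + 104 + 100 + 111 + 104 + 100 + 107 = £1055.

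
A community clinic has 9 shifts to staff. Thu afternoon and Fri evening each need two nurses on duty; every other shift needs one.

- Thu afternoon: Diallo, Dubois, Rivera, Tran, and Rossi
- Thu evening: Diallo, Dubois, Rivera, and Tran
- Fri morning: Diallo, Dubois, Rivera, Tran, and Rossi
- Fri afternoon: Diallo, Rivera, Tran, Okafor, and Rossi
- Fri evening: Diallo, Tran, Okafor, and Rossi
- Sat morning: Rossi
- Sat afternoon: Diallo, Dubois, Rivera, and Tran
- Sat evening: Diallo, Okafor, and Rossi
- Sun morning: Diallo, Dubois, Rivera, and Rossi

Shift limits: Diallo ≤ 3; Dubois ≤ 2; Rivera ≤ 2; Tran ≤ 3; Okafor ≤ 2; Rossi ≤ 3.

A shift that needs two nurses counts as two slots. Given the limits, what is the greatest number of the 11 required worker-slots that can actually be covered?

11

Total capacity across all nurses is 3+2+2+3+2+3 = 15, and 11 slots are needed, so at most 11 can be filled.
An assignment achieving 11: Thu afternoon→Rivera+Tran, Thu evening→Diallo, Fri morning→Rivera, Fri afternoon→Tran, Fri evening→Diallo+Tran, Sat morning→Rossi, Sat afternoon→Dubois, Sat evening→Diallo, Sun morning→Dubois.
Loads: Diallo 3/3, Dubois 2/2, Rivera 2/2, Tran 3/3, Okafor 0/2, Rossi 1/3.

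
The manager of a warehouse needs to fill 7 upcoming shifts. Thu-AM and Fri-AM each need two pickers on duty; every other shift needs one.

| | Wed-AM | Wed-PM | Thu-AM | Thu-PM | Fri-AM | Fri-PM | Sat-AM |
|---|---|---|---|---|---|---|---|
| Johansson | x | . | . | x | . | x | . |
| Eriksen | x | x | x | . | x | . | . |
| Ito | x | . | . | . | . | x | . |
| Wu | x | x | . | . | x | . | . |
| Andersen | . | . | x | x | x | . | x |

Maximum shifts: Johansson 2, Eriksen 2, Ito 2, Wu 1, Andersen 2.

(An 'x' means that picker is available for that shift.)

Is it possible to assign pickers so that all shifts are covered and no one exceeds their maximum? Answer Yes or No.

No

Total capacity is 9 and 9 slots are needed, so capacity alone doesn't rule it out.
Shifts {Wed-PM, Thu-AM, Fri-AM, Sat-AM} need 6 worker-slots in total, but the pickers available for any of those shifts (Eriksen, Wu, and Andersen) can supply at most 5 among them. So no valid schedule exists.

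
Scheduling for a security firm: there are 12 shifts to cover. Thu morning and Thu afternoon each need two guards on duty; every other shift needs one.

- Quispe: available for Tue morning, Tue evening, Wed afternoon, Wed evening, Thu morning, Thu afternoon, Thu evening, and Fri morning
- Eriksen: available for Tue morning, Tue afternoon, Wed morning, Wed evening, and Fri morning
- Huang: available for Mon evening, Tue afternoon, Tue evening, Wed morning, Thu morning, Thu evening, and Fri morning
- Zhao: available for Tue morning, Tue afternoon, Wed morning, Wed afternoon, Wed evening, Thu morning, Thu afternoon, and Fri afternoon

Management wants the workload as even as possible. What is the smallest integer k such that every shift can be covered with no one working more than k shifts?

With 4 guards and 14 worker-slots to fill, someone must work at least ⌈14/4⌉ = 4 shifts, so k ≥ 4.
k = 4 works: Mon evening→Huang, Tue morning→Eriksen, Tue afternoon→Eriksen, Tue evening→Quispe, Wed morning→Eriksen, Wed afternoon→Quispe, Wed evening→Eriksen, Thu morning→Huang+Zhao, Thu afternoon→Quispe+Zhao, Thu evening→Quispe, Fri morning→Huang, Fri afternoon→Zhao.
Loads: Quispe 4, Eriksen 4, Huang 3, Zhao 3 — all ≤ 4.

4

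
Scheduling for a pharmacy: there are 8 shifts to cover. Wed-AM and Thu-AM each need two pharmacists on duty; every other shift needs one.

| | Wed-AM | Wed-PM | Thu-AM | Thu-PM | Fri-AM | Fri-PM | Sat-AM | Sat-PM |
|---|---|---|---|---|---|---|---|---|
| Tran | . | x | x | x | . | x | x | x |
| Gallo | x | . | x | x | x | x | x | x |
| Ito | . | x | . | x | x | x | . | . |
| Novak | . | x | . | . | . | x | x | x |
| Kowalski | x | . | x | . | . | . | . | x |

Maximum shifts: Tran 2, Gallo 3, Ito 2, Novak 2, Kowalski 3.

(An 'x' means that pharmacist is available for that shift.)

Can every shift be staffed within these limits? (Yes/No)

Wed-AM can only be covered by Gallo and Kowalski, so that assignment is forced.
One valid schedule: Wed-AM→Gallo+Kowalski, Wed-PM→Tran, Thu-AM→Tran+Gallo, Thu-PM→Ito, Fri-AM→Gallo, Fri-PM→Ito, Sat-AM→Novak, Sat-PM→Novak.
Loads: Tran 2/2, Gallo 3/3, Ito 2/2, Novak 2/2, Kowalski 1/3 — all within limits.

Yes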